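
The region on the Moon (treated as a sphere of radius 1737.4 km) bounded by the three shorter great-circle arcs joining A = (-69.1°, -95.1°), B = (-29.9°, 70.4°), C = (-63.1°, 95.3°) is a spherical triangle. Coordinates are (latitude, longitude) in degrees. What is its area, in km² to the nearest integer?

542246 km²

Side lengths (central angles): a = 0.6430, b = 0.8307, c = 1.4037 rad; semiperimeter s = 1.4387.
By l'Huilier's theorem, tan(E/4) = √[tan(s/2) tan((s−a)/2) tan((s−b)/2) tan((s−c)/2)], giving spherical excess E = 0.1796 rad.
Area = E·R² = 0.1796 × (1737.4)² ≈ 542246 km².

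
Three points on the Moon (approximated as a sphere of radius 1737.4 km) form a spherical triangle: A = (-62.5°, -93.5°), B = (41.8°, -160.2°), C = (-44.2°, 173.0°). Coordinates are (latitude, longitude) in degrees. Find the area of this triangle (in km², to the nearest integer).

Side lengths (central angles): a = 1.5584, b = 0.9296, c = 2.0432 rad; semiperimeter s = 2.2656.
By l'Huilier's theorem, tan(E/4) = √[tan(s/2) tan((s−a)/2) tan((s−b)/2) tan((s−c)/2)], giving spherical excess E = 1.0306 rad.
Area = E·R² = 1.0306 × (1737.4)² ≈ 3110911 km².

3110911 km²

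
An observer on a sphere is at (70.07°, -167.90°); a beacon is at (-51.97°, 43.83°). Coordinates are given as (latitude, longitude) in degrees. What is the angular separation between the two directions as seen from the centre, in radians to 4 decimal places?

With latitudes φ₁ = 70.070°, φ₂ = -51.970° and longitude difference Δλ = -148.270°:
Haversine: a = sin²(Δφ/2) + cos φ₁ cos φ₂ sin²(Δλ/2) = 0.7653 + (0.3409)(0.6161)(0.9253) = 0.95956.
Central angle c = 2·arcsin(√a) = 2.73666 rad.
So the angular separation is 2.7367 rad.

2.7367 rad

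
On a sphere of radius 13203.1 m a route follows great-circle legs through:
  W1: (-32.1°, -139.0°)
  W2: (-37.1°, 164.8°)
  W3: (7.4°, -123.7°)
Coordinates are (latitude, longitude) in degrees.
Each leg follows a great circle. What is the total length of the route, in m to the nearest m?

29008 m

Leg W1→W2: central angle 0.8004 rad, distance 10568.0 m.
Leg W2→W3: central angle 1.3966 rad, distance 18440.0 m.
Total: 10568.0 + 18440.0 ≈ 29008 m.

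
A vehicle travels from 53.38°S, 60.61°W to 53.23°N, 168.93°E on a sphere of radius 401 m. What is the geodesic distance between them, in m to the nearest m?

1057 m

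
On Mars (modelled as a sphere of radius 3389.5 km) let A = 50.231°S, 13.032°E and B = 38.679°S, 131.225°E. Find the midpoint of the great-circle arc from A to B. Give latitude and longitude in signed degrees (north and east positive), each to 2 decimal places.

-62.05°, 81.54°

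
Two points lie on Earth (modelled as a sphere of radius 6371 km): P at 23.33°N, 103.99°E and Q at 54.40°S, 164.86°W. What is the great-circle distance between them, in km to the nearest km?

Let φ₁ = 0.4072 rad, φ₂ = -0.9495 rad, and Δλ = 1.5909 rad.
Haversine: a = sin²(Δφ/2) + cos φ₁ cos φ₂ sin²(Δλ/2) = 0.3937 + (0.9182)(0.5821)(0.5100) = 0.66637.
Central angle c = 2·arcsin(√a) = 1.91000 rad.
Distance = R·c = 6371 × 1.9100 ≈ 12169 km.

12169 km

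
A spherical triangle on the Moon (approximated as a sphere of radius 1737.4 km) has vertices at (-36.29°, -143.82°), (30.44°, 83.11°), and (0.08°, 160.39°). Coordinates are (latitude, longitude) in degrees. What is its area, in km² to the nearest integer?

1105036 km²

Side lengths (central angles): a = 1.3791, b = 1.1014, c = 2.4566 rad; semiperimeter s = 2.4685.
By l'Huilier's theorem, tan(E/4) = √[tan(s/2) tan((s−a)/2) tan((s−b)/2) tan((s−c)/2)], giving spherical excess E = 0.3661 rad.
Area = E·R² = 0.3661 × (1737.4)² ≈ 1105036 km².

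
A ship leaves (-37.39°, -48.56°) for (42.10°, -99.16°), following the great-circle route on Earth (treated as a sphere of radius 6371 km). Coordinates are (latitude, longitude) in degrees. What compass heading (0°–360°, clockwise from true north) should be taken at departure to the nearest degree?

With φ₁ = -0.6526, φ₂ = 0.7348, Δλ = -0.8831 rad, the forward-azimuth formula gives
θ = atan2( sin Δλ cos φ₂ , cos φ₁ sin φ₂ − sin φ₁ cos φ₂ cos Δλ ) = atan2(-0.5733, 0.8186) = -35.01°.
Adding 360° brings this into [0°, 360°): 325°.

325°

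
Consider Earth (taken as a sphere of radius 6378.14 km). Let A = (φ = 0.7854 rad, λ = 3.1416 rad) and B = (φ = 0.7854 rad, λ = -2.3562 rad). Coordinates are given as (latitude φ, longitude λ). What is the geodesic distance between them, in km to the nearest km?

Let φ₁ = 0.7854 rad, φ₂ = 0.7854 rad, and Δλ = 0.7854 rad.
Haversine: a = sin²(Δφ/2) + cos φ₁ cos φ₂ sin²(Δλ/2) = 0.0000 + (0.7071)(0.7071)(0.1464) = 0.07322.
Central angle c = 2·arcsin(√a) = 0.54802 rad.
Distance = R·c = 6378.14 × 0.5480 ≈ 3495 km.

3495 km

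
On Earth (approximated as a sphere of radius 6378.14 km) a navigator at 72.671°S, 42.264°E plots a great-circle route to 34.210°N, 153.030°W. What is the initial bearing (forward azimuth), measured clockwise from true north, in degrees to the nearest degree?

160°

Δλ = 164.706° = 2.8747 rad.
y = sin Δλ · cos φ₂ = (0.2638)(0.8270) = 0.2181
x = cos φ₁ sin φ₂ − sin φ₁ cos φ₂ cos Δλ = (0.2979)(0.5622) − (-0.9546)(0.8270)(-0.9646) = -0.5940
θ = atan2(y, x) = 159.84°, so the bearing is 160°.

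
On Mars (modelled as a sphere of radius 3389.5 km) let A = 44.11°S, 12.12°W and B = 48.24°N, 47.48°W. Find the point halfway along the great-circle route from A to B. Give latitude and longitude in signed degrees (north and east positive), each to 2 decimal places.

2.17°, -29.11°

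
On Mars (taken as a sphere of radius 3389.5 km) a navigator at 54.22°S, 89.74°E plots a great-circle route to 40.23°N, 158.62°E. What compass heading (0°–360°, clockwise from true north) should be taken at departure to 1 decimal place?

49.8°

Δλ = 68.880° = 1.2022 rad.
y = sin Δλ · cos φ₂ = (0.9328)(0.7635) = 0.7122
x = cos φ₁ sin φ₂ − sin φ₁ cos φ₂ cos Δλ = (0.5847)(0.6459) − (-0.8113)(0.7635)(0.3603) = 0.6008
θ = atan2(y, x) = 49.85°, so the bearing is 49.8°.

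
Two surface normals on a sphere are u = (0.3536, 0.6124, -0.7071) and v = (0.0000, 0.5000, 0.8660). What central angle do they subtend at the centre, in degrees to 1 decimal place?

107.8°

u·v = -0.3061; |u| = 1.0000, |v| = 1.0000.
cos θ = (u·v)/(|u||v|) = -0.3061, so θ = 107.8°.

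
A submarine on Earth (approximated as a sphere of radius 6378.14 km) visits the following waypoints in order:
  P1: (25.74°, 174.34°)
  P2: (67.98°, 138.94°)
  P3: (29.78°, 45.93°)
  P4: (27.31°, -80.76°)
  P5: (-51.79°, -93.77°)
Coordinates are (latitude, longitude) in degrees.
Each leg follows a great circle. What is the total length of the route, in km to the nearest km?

32772 km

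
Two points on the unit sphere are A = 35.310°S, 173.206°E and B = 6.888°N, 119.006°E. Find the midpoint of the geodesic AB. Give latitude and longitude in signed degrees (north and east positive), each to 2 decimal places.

The central angle between A and B is δ = 1.1543 rad.
With f = 0.5, the slerp weights are sin((1−f)δ)/sin δ = 0.5966 and sin(fδ)/sin δ = 0.5966.
Weighted sum of the unit vectors: (0.5966)·(-0.8103,0.0965,-0.5780) + (0.5966)·(-0.4814,0.8683,0.1199) = (-0.7707, 0.5756, -0.2733).
Converting back: φ = atan2(z, √(x²+y²)) = -15.86°, λ = atan2(y, x) = 143.24°.

-15.86°, 143.24°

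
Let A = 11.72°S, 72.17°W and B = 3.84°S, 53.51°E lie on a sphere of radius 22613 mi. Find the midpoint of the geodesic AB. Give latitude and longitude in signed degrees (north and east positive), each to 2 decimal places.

Central angle δ = 2.1606 rad. Interpolating on the sphere with fraction f = 0.5:
P = [sin((1−f)δ)·A + sin(fδ)·B] / sin δ = 1.0614·A + 1.0614·B in Cartesian coordinates,
giving P = (0.9480, -0.1380, -0.2867), i.e. latitude -16.66°, longitude -8.28°.

-16.66°, -8.28°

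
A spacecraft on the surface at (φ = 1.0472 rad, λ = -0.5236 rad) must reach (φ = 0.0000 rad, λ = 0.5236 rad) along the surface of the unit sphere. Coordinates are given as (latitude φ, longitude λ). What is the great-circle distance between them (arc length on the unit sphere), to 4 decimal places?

Let φ₁ = 1.0472 rad, φ₂ = 0.0000 rad, and Δλ = 1.0472 rad.
Haversine: a = sin²(Δφ/2) + cos φ₁ cos φ₂ sin²(Δλ/2) = 0.2500 + (0.5000)(1.0000)(0.2500) = 0.37500.
Central angle c = 2·arcsin(√a) = 1.31812 rad.
On the unit sphere the arc length equals the central angle: 1.3181.

1.3181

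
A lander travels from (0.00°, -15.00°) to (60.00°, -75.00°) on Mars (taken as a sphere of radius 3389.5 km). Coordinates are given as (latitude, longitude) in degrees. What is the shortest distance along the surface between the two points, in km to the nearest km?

In radians: φ₁ = 0.0000, φ₂ = 1.0472, Δλ = -60.000° = -1.0472 rad.
cos c = sin φ₁ sin φ₂ + cos φ₁ cos φ₂ cos Δλ = (0.0000)(0.8660) + (1.0000)(0.5000)(0.5000) = 0.25000,
so c = arccos(0.25000) = 1.31812 rad.
Distance = R·c = 3389.5 × 1.3181 ≈ 4468 km.

4468 km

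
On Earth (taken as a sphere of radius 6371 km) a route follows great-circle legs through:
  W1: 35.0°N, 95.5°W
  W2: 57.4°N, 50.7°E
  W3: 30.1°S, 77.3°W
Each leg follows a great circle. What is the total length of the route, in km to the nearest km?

Leg W1→W2: central angle 1.4541 rad, distance 9263.8 km.
Leg W2→W3: central angle 2.3595 rad, distance 15032.6 km.
Total: 9263.8 + 15032.6 ≈ 24296 km.

24296 km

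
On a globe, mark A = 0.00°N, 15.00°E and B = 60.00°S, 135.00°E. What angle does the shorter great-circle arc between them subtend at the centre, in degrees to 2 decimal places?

104.48°

In radians: φ₁ = 0.0000, φ₂ = -1.0472, Δλ = 120.000° = 2.0944 rad.
Haversine: a = sin²(Δφ/2) + cos φ₁ cos φ₂ sin²(Δλ/2) = 0.2500 + (1.0000)(0.5000)(0.7500) = 0.62500.
Central angle c = 2·arcsin(√a) = 1.82348 rad.
So the angular separation is 104.48°.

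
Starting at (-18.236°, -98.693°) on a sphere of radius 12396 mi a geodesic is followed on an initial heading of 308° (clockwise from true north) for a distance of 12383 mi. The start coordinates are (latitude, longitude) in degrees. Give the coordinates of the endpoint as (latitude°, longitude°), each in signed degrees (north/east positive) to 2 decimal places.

Angular distance δ = d/R = 12383/12396 = 0.99895 rad; initial bearing θ = 5.3756 rad.
sin φ₂ = sin φ₁ cos δ + cos φ₁ sin δ cos θ = (-0.3129)(0.5412) + (0.9498)(0.8409)(0.6157) = 0.3224, so φ₂ = 18.81°.
Δλ = atan2(sin θ sin δ cos φ₁, cos δ − sin φ₁ sin φ₂) = atan2(-0.6294, 0.6421) = -44.428°.
λ₂ = -98.693° − 44.428° = -143.12°.

18.81°, -143.12°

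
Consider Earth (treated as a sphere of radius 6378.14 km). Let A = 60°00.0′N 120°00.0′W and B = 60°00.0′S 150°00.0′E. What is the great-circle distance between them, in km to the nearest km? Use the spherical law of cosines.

With latitudes φ₁ = 60.000°, φ₂ = -60.000° and longitude difference Δλ = -90.000°:
cos c = sin φ₁ sin φ₂ + cos φ₁ cos φ₂ cos Δλ = (0.8660)(-0.8660) + (0.5000)(0.5000)(0.0000) = -0.75000,
so c = arccos(-0.75000) = 2.41886 rad.
Distance = R·c = 6378.14 × 2.4189 ≈ 15428 km.

15428 km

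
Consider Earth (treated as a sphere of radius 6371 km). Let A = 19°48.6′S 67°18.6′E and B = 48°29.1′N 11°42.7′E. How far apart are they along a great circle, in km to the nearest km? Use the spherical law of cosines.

9379 km

With latitudes φ₁ = -19.810°, φ₂ = 48.485° and longitude difference Δλ = -55.598°:
cos c = sin φ₁ sin φ₂ + cos φ₁ cos φ₂ cos Δλ = (-0.3389)(0.7488) + (0.9408)(0.6628)(0.5650) = 0.09856,
so c = arccos(0.09856) = 1.47208 rad.
Distance = R·c = 6371 × 1.4721 ≈ 9379 km.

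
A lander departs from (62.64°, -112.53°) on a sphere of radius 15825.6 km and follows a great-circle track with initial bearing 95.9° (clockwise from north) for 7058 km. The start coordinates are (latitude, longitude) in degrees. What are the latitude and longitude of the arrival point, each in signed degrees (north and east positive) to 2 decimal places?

51.34°, -69.15°

Angular distance δ = d/R = 7058/15825.6 = 0.44599 rad; initial bearing θ = 1.6738 rad.
sin φ₂ = sin φ₁ cos δ + cos φ₁ sin δ cos θ = (0.8881)(0.9022) + (0.4596)(0.4313)(-0.1028) = 0.7809, so φ₂ = 51.34°.
Δλ = atan2(sin θ sin δ cos φ₁, cos δ − sin φ₁ sin φ₂) = atan2(0.1972, 0.2087) = 43.382°.
λ₂ = -112.530° + 43.382° = -69.15°.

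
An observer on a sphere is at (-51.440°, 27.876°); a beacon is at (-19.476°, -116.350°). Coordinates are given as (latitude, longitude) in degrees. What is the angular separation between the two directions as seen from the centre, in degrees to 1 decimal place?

102.5°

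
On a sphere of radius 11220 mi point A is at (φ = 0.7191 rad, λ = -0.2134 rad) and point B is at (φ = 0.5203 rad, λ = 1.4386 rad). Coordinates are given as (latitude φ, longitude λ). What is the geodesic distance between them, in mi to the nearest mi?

14504 mi

With latitudes φ₁ = 41.201°, φ₂ = 29.811° and longitude difference Δλ = 94.653°:
cos c = sin φ₁ sin φ₂ + cos φ₁ cos φ₂ cos Δλ = (0.6587)(0.4971) + (0.7524)(0.8677)(-0.0811) = 0.27452,
so c = arccos(0.27452) = 1.29271 rad.
Distance = R·c = 11220 × 1.2927 ≈ 14504 mi.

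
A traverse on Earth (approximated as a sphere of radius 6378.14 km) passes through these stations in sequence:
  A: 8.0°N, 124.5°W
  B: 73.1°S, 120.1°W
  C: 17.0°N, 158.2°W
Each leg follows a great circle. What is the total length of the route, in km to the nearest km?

Leg A→B: central angle 1.4163 rad, distance 9033.5 km.
Leg B→C: central angle 1.6318 rad, distance 10407.9 km.
Total: 9033.5 + 10407.9 ≈ 19441 km.

19441 km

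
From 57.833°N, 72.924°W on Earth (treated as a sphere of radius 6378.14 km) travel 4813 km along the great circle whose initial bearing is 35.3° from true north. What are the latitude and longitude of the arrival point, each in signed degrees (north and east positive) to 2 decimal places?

66.11°, 29.25°

Angular distance δ = d/R = 4813/6378.14 = 0.75461 rad; initial bearing θ = 0.6161 rad.
sin φ₂ = sin φ₁ cos δ + cos φ₁ sin δ cos θ = (0.8465)(0.7285) + (0.5324)(0.6850)(0.8161) = 0.9143, so φ₂ = 66.11°.
Δλ = atan2(sin θ sin δ cos φ₁, cos δ − sin φ₁ sin φ₂) = atan2(0.2107, -0.0455) = 102.171°.
λ₂ = -72.924° + 102.171° = 29.25°.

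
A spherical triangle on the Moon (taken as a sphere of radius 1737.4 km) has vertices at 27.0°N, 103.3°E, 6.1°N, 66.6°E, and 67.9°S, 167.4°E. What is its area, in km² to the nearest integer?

Side lengths (central angles): a = 1.7402, b = 1.8486, c = 0.7097 rad; semiperimeter s = 2.1492.
By l'Huilier's theorem, tan(E/4) = √[tan(s/2) tan((s−a)/2) tan((s−b)/2) tan((s−c)/2)], giving spherical excess E = 0.8873 rad.
Area = E·R² = 0.8873 × (1737.4)² ≈ 2678426 km².

2678426 km²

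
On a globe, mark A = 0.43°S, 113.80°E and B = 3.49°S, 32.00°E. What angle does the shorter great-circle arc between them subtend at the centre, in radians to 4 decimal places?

1.4275 rad

With latitudes φ₁ = -0.430°, φ₂ = -3.490° and longitude difference Δλ = -81.800°:
Haversine: a = sin²(Δφ/2) + cos φ₁ cos φ₂ sin²(Δλ/2) = 0.0007 + (1.0000)(0.9981)(0.4287) = 0.42859.
Central angle c = 2·arcsin(√a) = 1.42749 rad.
So the angular separation is 1.4275 rad.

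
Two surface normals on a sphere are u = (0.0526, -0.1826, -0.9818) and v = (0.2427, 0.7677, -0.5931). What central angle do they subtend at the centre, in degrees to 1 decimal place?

62.9°

u·v = 0.4549; |u| = 1.0000, |v| = 1.0000.
cos θ = (u·v)/(|u||v|) = 0.4549, so θ = 62.9°.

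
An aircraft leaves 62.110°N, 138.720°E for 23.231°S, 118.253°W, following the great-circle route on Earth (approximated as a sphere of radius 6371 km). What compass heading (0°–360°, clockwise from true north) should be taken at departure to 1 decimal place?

90.1°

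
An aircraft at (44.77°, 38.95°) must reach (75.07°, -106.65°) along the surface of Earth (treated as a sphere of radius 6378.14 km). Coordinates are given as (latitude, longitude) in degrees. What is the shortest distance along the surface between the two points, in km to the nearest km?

6459 km

Let φ₁ = 0.7814 rad, φ₂ = 1.3102 rad, and Δλ = -2.5412 rad.
cos c = sin φ₁ sin φ₂ + cos φ₁ cos φ₂ cos Δλ = (0.7043)(0.9662) + (0.7099)(0.2576)(-0.8251) = 0.52957,
so c = arccos(0.52957) = 1.01271 rad.
Distance = R·c = 6378.14 × 1.0127 ≈ 6459 km.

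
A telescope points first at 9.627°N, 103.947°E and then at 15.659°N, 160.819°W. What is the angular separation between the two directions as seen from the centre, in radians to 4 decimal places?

1.6123 rad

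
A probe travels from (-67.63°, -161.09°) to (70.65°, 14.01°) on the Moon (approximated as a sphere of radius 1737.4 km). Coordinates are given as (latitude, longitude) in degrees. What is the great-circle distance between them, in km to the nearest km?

5353 km

In radians: φ₁ = -1.1804, φ₂ = 1.2331, Δλ = 175.100° = 3.0561 rad.
cos c = sin φ₁ sin φ₂ + cos φ₁ cos φ₂ cos Δλ = (-0.9247)(0.9435) + (0.3806)(0.3313)(-0.9963) = -0.99815,
so c = arccos(-0.99815) = 3.08076 rad.
Distance = R·c = 1737.4 × 3.0808 ≈ 5353 km.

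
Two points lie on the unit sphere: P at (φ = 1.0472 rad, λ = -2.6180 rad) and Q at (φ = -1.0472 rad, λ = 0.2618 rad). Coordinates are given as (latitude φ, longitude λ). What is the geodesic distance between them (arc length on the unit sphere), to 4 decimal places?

3.0110

In radians: φ₁ = 1.0472, φ₂ = -1.0472, Δλ = 165.000° = 2.8798 rad.
cos c = sin φ₁ sin φ₂ + cos φ₁ cos φ₂ cos Δλ = (0.8660)(-0.8660) + (0.5000)(0.5000)(-0.9659) = -0.99148,
so c = arccos(-0.99148) = 3.01098 rad.
On the unit sphere the arc length equals the central angle: 3.0110.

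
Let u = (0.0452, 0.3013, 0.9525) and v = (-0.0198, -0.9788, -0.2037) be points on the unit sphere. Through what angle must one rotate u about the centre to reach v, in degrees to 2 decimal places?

u·v = -0.4898; |u| = 1.0000, |v| = 1.0000.
cos θ = (u·v)/(|u||v|) = -0.4898, so θ = 119.33°.

119.33°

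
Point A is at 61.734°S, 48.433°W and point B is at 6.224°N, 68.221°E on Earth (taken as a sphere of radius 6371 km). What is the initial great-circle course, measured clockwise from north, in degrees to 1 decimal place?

With φ₁ = -1.0775, φ₂ = 0.1086, Δλ = 2.0360 rad, the forward-azimuth formula gives
θ = atan2( sin Δλ cos φ₂ , cos φ₁ sin φ₂ − sin φ₁ cos φ₂ cos Δλ ) = atan2(0.8885, -0.3414) = 111.02°.
So the initial bearing is 111.0°.

111.0°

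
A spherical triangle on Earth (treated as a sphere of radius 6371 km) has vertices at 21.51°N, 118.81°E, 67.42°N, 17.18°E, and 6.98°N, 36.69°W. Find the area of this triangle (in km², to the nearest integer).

19534655 km²

Side lengths (central angles): a = 1.2271, b = 2.4910, c = 1.3010 rad; semiperimeter s = 2.5096.
By l'Huilier's theorem, tan(E/4) = √[tan(s/2) tan((s−a)/2) tan((s−b)/2) tan((s−c)/2)], giving spherical excess E = 0.4813 rad.
Area = E·R² = 0.4813 × (6371)² ≈ 19534655 km².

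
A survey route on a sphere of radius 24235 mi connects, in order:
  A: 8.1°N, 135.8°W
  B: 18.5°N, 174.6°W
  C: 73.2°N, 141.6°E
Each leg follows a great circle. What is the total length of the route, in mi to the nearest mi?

41859 mi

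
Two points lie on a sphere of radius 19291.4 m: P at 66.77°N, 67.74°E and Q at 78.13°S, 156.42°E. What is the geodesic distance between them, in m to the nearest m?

Let φ₁ = 1.1654 rad, φ₂ = -1.3636 rad, and Δλ = 1.5478 rad.
cos c = sin φ₁ sin φ₂ + cos φ₁ cos φ₂ cos Δλ = (0.9189)(-0.9786) + (0.3944)(0.2057)(0.0230) = -0.89741,
so c = arccos(-0.89741) = 2.68466 rad.
Distance = R·c = 19291.4 × 2.6847 ≈ 51791 m.

51791 m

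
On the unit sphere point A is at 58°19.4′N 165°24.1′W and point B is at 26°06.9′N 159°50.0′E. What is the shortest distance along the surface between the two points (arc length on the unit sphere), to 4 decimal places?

0.7045

Let φ₁ = 1.0179 rad, φ₂ = 0.4558 rad, and Δλ = -0.6068 rad.
cos c = sin φ₁ sin φ₂ + cos φ₁ cos φ₂ cos Δλ = (0.8510)(0.4402) + (0.5251)(0.8979)(0.8215) = 0.76195,
so c = arccos(0.76195) = 0.70448 rad.
On the unit sphere the arc length equals the central angle: 0.7045.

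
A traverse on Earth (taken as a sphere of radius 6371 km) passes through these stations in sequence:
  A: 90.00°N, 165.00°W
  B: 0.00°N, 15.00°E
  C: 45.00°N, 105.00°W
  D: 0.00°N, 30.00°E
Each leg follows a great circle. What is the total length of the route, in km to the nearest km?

Leg A→B: central angle 1.5708 rad, distance 10007.5 km.
Leg B→C: central angle 1.9322 rad, distance 12309.8 km.
Leg C→D: central angle 2.0944 rad, distance 13343.4 km.
Total: 10007.5 + 12309.8 + 13343.4 ≈ 35661 km.

35661 km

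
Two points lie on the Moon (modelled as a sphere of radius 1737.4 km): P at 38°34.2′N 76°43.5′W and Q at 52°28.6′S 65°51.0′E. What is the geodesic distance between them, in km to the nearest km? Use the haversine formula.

4572 km

With latitudes φ₁ = 38.570°, φ₂ = -52.477° and longitude difference Δλ = 142.575°:
Haversine: a = sin²(Δφ/2) + cos φ₁ cos φ₂ sin²(Δλ/2) = 0.5091 + (0.7818)(0.6091)(0.8971) = 0.93633.
Central angle c = 2·arcsin(√a) = 2.63142 rad.
Distance = R·c = 1737.4 × 2.6314 ≈ 4572 km.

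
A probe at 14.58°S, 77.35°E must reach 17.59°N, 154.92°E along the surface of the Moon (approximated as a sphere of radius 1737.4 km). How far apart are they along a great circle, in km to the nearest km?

2516 km

Let φ₁ = -0.2545 rad, φ₂ = 0.3070 rad, and Δλ = 1.3539 rad.
cos c = sin φ₁ sin φ₂ + cos φ₁ cos φ₂ cos Δλ = (-0.2517)(0.3022) + (0.9678)(0.9532)(0.2152) = 0.12250,
so c = arccos(0.12250) = 1.44799 rad.
Distance = R·c = 1737.4 × 1.4480 ≈ 2516 km.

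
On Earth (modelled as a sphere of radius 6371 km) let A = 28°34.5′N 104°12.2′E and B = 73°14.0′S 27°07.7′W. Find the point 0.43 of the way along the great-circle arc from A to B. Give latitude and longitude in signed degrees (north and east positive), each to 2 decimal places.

The central angle between A and B is δ = 2.2463 rad.
With f = 0.43, the slerp weights are sin((1−f)δ)/sin δ = 1.2277 and sin(fδ)/sin δ = 1.0540.
Weighted sum of the unit vectors: (1.2277)·(-0.2155,0.8513,0.4783) + (1.0540)·(0.2567,-0.1315,-0.9575) = (0.0061, 0.9066, -0.4220).
Converting back: φ = atan2(z, √(x²+y²)) = -24.96°, λ = atan2(y, x) = 89.62°.

-24.96°, 89.62°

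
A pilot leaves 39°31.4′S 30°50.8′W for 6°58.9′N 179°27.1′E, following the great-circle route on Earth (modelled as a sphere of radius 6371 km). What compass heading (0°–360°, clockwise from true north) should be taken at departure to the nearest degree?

With φ₁ = -0.6898, φ₂ = 0.1219, Δλ = -2.6128 rad, the forward-azimuth formula gives
θ = atan2( sin Δλ cos φ₂ , cos φ₁ sin φ₂ − sin φ₁ cos φ₂ cos Δλ ) = atan2(-0.5008, -0.4516) = -132.05°.
Adding 360° brings this into [0°, 360°): 228°.

228°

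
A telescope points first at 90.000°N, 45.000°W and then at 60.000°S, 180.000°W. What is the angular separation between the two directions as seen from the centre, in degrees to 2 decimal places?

In radians: φ₁ = 1.5708, φ₂ = -1.0472, Δλ = -135.000° = -2.3562 rad.
cos c = sin φ₁ sin φ₂ + cos φ₁ cos φ₂ cos Δλ = (1.0000)(-0.8660) + (0.0000)(0.5000)(-0.7071) = -0.86603,
so c = arccos(-0.86603) = 2.61799 rad.
So the angular separation is 150.00°.

150.00°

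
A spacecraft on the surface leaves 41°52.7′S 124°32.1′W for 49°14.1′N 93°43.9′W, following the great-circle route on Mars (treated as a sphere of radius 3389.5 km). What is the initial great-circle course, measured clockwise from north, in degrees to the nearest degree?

20°

With φ₁ = -0.7309, φ₂ = 0.8593, Δλ = 0.5376 rad, the forward-azimuth formula gives
θ = atan2( sin Δλ cos φ₂ , cos φ₁ sin φ₂ − sin φ₁ cos φ₂ cos Δλ ) = atan2(0.3344, 0.9383) = 19.61°.
So the initial bearing is 20°.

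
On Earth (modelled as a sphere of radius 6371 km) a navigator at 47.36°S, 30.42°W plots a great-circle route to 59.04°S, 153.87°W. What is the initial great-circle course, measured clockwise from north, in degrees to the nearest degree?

Δλ = -123.450° = -2.1546 rad.
y = sin Δλ · cos φ₂ = (-0.8344)(0.5144) = -0.4292
x = cos φ₁ sin φ₂ − sin φ₁ cos φ₂ cos Δλ = (0.6774)(-0.8575) − (-0.7356)(0.5144)(-0.5512) = -0.7895
θ = atan2(y, x) = -151.47°; adding 360° gives 209°.

209°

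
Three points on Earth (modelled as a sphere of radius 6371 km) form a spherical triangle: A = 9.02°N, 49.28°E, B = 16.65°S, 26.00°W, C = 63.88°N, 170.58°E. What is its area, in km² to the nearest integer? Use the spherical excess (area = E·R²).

82966325 km²

Side lengths (central angles): a = 2.2936, b = 1.6560, c = 1.3740 rad; semiperimeter s = 2.6618.
By l'Huilier's theorem, tan(E/4) = √[tan(s/2) tan((s−a)/2) tan((s−b)/2) tan((s−c)/2)], giving spherical excess E = 2.0440 rad.
Area = E·R² = 2.0440 × (6371)² ≈ 82966325 km².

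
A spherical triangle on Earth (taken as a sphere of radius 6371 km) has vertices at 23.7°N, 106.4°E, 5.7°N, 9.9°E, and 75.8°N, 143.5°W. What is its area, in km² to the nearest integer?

56529933 km²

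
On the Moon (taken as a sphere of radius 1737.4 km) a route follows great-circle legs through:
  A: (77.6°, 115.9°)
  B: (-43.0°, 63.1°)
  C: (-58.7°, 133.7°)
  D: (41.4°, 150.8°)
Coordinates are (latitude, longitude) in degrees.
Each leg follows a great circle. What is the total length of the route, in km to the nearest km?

Leg A→B: central angle 2.1787 rad, distance 3785.3 km.
Leg B→C: central angle 0.7828 rad, distance 1360.0 km.
Leg C→D: central angle 1.7646 rad, distance 3065.8 km.
Total: 3785.3 + 1360.0 + 3065.8 ≈ 8211 km.

8211 km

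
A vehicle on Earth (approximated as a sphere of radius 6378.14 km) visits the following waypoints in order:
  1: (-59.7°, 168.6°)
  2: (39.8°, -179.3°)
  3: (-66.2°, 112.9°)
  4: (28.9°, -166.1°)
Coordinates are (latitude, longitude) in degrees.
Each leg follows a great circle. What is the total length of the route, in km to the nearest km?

36814 km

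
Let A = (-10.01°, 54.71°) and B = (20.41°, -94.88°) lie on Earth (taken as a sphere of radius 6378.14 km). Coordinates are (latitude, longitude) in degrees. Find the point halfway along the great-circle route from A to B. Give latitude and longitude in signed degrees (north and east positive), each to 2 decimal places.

Central angle δ = 2.5994 rad. Interpolating on the sphere with fraction f = 0.5:
P = [sin((1−f)δ)·A + sin(fδ)·B] / sin δ = 1.8673·A + 1.8673·B in Cartesian coordinates,
giving P = (0.9134, -0.2428, 0.3266), i.e. latitude 19.06°, longitude -14.88°.

19.06°, -14.88°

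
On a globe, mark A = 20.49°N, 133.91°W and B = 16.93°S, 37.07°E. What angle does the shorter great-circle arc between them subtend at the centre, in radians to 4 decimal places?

In radians: φ₁ = 0.3576, φ₂ = -0.2955, Δλ = 170.980° = 2.9842 rad.
cos c = sin φ₁ sin φ₂ + cos φ₁ cos φ₂ cos Δλ = (0.3500)(-0.2912) + (0.9367)(0.9567)(-0.9876) = -0.98699,
so c = arccos(-0.98699) = 2.98010 rad.
So the angular separation is 2.9801 rad.

2.9801 rad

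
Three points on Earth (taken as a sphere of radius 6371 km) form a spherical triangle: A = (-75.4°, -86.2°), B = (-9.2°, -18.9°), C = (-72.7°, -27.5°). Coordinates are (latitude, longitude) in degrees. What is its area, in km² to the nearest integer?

Side lengths (central angles): a = 1.1120, b = 0.2733, c = 1.3173 rad; semiperimeter s = 1.3513.
By l'Huilier's theorem, tan(E/4) = √[tan(s/2) tan((s−a)/2) tan((s−b)/2) tan((s−c)/2)], giving spherical excess E = 0.1251 rad.
Area = E·R² = 0.1251 × (6371)² ≈ 5079792 km².

5079792 km²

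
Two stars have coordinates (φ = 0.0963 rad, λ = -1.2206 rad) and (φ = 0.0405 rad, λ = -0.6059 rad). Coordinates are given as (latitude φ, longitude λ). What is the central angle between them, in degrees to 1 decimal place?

In radians: φ₁ = 0.0963, φ₂ = 0.0405, Δλ = 35.220° = 0.6147 rad.
cos c = sin φ₁ sin φ₂ + cos φ₁ cos φ₂ cos Δλ = (0.0962)(0.0405) + (0.9954)(0.9992)(0.8169) = 0.81639,
so c = arccos(0.81639) = 0.61567 rad.
So the angular separation is 35.3°.

35.3°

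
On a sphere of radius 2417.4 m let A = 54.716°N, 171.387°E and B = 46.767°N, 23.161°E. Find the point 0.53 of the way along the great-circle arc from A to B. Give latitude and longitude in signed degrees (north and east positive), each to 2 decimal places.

Central angle δ = 1.3095 rad. Interpolating on the sphere with fraction f = 0.53:
P = [sin((1−f)δ)·A + sin(fδ)·B] / sin δ = 0.5976·A + 0.6621·B in Cartesian coordinates,
giving P = (0.0757, 0.2301, 0.9702), i.e. latitude 75.98°, longitude 71.80°.

75.98°, 71.80°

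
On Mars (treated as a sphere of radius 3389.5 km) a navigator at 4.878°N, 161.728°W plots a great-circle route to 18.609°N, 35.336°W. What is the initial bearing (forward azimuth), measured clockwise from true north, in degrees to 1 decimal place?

Δλ = 126.392° = 2.2060 rad.
y = sin Δλ · cos φ₂ = (0.8050)(0.9477) = 0.7629
x = cos φ₁ sin φ₂ − sin φ₁ cos φ₂ cos Δλ = (0.9964)(0.3191) − (0.0850)(0.9477)(-0.5933) = 0.3658
θ = atan2(y, x) = 64.38°, so the bearing is 64.4°.

64.4°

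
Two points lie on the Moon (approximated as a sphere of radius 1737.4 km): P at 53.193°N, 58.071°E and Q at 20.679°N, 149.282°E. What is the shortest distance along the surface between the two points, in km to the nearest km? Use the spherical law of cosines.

2252 km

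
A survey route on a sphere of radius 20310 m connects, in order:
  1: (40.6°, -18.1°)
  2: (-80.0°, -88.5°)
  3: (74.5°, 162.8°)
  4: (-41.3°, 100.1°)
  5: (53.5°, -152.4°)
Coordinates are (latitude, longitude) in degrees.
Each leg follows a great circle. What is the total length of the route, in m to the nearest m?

193476 m

Leg 1→2: central angle 2.2101 rad, distance 44887.7 m.
Leg 2→3: central angle 2.8720 rad, distance 58329.5 m.
Leg 3→4: central angle 2.1459 rad, distance 43583.1 m.
Leg 4→5: central angle 2.2982 rad, distance 46676.2 m.
Total: 44887.7 + 58329.5 + 43583.1 + 46676.2 ≈ 193476 m.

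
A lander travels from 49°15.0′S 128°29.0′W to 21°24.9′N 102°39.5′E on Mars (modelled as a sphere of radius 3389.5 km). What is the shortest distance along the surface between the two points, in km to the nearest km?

7758 km

With latitudes φ₁ = -49.250°, φ₂ = 21.415° and longitude difference Δλ = -128.858°:
cos c = sin φ₁ sin φ₂ + cos φ₁ cos φ₂ cos Δλ = (-0.7576)(0.3651) + (0.6528)(0.9310)(-0.6274) = -0.65787,
so c = arccos(-0.65787) = 2.28878 rad.
Distance = R·c = 3389.5 × 2.2888 ≈ 7758 km.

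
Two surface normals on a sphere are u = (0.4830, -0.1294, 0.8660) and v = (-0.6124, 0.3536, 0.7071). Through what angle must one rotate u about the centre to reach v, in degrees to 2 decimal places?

74.29°

u·v = 0.2708; |u| = 1.0000, |v| = 1.0000.
cos θ = (u·v)/(|u||v|) = 0.2708, so θ = 74.29°.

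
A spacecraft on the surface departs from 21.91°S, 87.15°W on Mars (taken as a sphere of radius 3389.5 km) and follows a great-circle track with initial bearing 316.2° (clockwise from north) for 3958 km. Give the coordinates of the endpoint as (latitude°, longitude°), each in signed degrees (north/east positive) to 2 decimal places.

28.01°, -133.30°

Angular distance δ = d/R = 3958/3389.5 = 1.16772 rad; initial bearing θ = 5.5187 rad.
sin φ₂ = sin φ₁ cos δ + cos φ₁ sin δ cos θ = (-0.3731)(0.3922) + (0.9278)(0.9199)(0.7218) = 0.4696, so φ₂ = 28.01°.
Δλ = atan2(sin θ sin δ cos φ₁, cos δ − sin φ₁ sin φ₂) = atan2(-0.5907, 0.5675) = -46.148°.
λ₂ = -87.150° − 46.148° = -133.30°.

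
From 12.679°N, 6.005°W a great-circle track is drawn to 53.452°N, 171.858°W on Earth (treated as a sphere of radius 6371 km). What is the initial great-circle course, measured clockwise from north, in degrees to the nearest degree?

351°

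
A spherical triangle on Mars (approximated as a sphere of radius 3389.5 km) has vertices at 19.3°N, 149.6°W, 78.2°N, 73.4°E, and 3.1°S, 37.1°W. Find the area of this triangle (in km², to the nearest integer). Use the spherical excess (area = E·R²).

Side lengths (central angles): a = 1.6956, b = 1.9590, c = 1.3874 rad; semiperimeter s = 2.5210.
By l'Huilier's theorem, tan(E/4) = √[tan(s/2) tan((s−a)/2) tan((s−b)/2) tan((s−c)/2)], giving spherical excess E = 1.8572 rad.
Area = E·R² = 1.8572 × (3389.5)² ≈ 21337299 km².

21337299 km²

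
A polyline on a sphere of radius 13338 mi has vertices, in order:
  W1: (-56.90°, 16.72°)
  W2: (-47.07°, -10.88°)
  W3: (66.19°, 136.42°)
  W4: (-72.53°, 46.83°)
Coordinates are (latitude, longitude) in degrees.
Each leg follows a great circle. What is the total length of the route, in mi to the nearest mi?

75526 mi

Leg W1→W2: central angle 0.3393 rad, distance 4525.4 mi.
Leg W2→W3: central angle 2.6935 rad, distance 35925.3 mi.
Leg W3→W4: central angle 2.6297 rad, distance 35075.0 mi.
Total: 4525.4 + 35925.3 + 35075.0 ≈ 75526 mi.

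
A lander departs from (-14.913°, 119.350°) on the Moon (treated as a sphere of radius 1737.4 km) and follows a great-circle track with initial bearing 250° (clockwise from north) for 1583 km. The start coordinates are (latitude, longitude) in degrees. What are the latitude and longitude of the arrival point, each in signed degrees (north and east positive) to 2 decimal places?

Angular distance δ = d/R = 1583/1737.4 = 0.91113 rad; initial bearing θ = 4.3633 rad.
sin φ₂ = sin φ₁ cos δ + cos φ₁ sin δ cos θ = (-0.2574)(0.6129) + (0.9663)(0.7902)(-0.3420) = -0.4189, so φ₂ = -24.76°.
Δλ = atan2(sin θ sin δ cos φ₁, cos δ − sin φ₁ sin φ₂) = atan2(-0.7175, 0.5051) = -54.859°.
λ₂ = 119.350° − 54.859° = 64.49°.

-24.76°, 64.49°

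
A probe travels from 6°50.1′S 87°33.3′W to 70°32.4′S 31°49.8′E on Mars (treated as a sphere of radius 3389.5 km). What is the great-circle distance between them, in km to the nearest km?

With latitudes φ₁ = -6.835°, φ₂ = -70.540° and longitude difference Δλ = 119.385°:
cos c = sin φ₁ sin φ₂ + cos φ₁ cos φ₂ cos Δλ = (-0.1190)(-0.9429) + (0.9929)(0.3331)(-0.4907) = -0.05009,
so c = arccos(-0.05009) = 1.62091 rad.
Distance = R·c = 3389.5 × 1.6209 ≈ 5494 km.

5494 km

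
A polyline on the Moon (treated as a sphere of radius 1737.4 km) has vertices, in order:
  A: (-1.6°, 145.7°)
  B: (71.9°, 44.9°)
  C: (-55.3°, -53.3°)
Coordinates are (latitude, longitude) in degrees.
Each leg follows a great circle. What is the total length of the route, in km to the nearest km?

7236 km

Leg A→B: central angle 1.6556 rad, distance 2876.5 km.
Leg B→C: central angle 2.5093 rad, distance 4359.7 km.
Total: 2876.5 + 4359.7 ≈ 7236 km.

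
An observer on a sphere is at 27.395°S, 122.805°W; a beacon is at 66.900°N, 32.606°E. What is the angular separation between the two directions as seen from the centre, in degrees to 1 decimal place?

137.7°

In radians: φ₁ = -0.4781, φ₂ = 1.1676, Δλ = 155.411° = 2.7124 rad.
cos c = sin φ₁ sin φ₂ + cos φ₁ cos φ₂ cos Δλ = (-0.4601)(0.9198) + (0.8879)(0.3923)(-0.9093) = -0.73998,
so c = arccos(-0.73998) = 2.40384 rad.
So the angular separation is 137.7°.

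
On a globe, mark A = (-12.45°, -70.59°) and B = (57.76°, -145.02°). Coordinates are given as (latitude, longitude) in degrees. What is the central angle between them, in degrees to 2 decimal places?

92.44°

Let φ₁ = -0.2173 rad, φ₂ = 1.0081 rad, and Δλ = -1.2990 rad.
cos c = sin φ₁ sin φ₂ + cos φ₁ cos φ₂ cos Δλ = (-0.2156)(0.8458) + (0.9765)(0.5335)(0.2684) = -0.04252,
so c = arccos(-0.04252) = 1.61333 rad.
So the angular separation is 92.44°.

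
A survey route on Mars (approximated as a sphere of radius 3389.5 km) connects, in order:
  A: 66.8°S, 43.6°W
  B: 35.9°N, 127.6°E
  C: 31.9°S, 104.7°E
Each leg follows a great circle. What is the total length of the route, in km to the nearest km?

Leg A→B: central angle 2.5950 rad, distance 8795.8 km.
Leg B→C: central angle 1.2412 rad, distance 4207.1 km.
Total: 8795.8 + 4207.1 ≈ 13003 km.

13003 km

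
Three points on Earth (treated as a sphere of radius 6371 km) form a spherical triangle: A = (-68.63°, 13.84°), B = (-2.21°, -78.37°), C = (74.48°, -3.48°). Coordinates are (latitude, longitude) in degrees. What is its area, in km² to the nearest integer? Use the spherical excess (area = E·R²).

95059338 km²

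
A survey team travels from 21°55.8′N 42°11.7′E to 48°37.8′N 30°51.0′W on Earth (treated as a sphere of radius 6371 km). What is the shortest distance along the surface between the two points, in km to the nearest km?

6969 km

Let φ₁ = 0.3828 rad, φ₂ = 0.8488 rad, and Δλ = -1.2749 rad.
Haversine: a = sin²(Δφ/2) + cos φ₁ cos φ₂ sin²(Δλ/2) = 0.0533 + (0.9276)(0.6609)(0.3542) = 0.27047.
Central angle c = 2·arcsin(√a) = 1.09385 rad.
Distance = R·c = 6371 × 1.0939 ≈ 6969 km.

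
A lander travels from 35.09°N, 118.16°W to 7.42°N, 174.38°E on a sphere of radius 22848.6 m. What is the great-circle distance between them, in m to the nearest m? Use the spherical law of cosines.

26854 m

In radians: φ₁ = 0.6124, φ₂ = 0.1295, Δλ = -67.460° = -1.1774 rad.
cos c = sin φ₁ sin φ₂ + cos φ₁ cos φ₂ cos Δλ = (0.5749)(0.1291) + (0.8183)(0.9916)(0.3833) = 0.38527,
so c = arccos(0.38527) = 1.17530 rad.
Distance = R·c = 22848.6 × 1.1753 ≈ 26854 m.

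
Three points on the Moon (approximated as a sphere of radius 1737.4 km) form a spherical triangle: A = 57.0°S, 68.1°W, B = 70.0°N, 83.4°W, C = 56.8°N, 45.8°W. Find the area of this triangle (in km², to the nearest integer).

Side lengths (central angles): a = 0.3634, b = 2.0107, c = 2.2249 rad; semiperimeter s = 2.2995.
By l'Huilier's theorem, tan(E/4) = √[tan(s/2) tan((s−a)/2) tan((s−b)/2) tan((s−c)/2)], giving spherical excess E = 0.5278 rad.
Area = E·R² = 0.5278 × (1737.4)² ≈ 1593241 km².

1593241 km²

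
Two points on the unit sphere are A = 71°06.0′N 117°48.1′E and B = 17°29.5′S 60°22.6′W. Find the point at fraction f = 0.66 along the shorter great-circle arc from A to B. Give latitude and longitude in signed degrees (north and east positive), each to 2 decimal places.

25.47°, -59.82°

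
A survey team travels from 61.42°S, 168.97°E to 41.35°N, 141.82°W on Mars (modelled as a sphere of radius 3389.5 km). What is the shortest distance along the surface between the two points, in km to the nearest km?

6520 km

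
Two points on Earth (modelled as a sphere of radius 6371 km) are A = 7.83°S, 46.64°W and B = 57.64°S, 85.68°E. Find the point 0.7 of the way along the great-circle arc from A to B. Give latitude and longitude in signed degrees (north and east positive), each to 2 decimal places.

Central angle δ = 1.8151 rad. Interpolating on the sphere with fraction f = 0.7:
P = [sin((1−f)δ)·A + sin(fδ)·B] / sin δ = 0.5339·A + 0.9845·B in Cartesian coordinates,
giving P = (0.4028, 0.1409, -0.9044), i.e. latitude -64.74°, longitude 19.28°.

-64.74°, 19.28°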